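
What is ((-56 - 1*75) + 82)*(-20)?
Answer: 980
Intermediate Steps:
((-56 - 1*75) + 82)*(-20) = ((-56 - 75) + 82)*(-20) = (-131 + 82)*(-20) = -49*(-20) = 980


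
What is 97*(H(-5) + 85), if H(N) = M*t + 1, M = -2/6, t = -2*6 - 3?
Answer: 8827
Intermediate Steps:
t = -15 (t = -12 - 3 = -15)
M = -1/3 (M = -2*1/6 = -1/3 ≈ -0.33333)
H(N) = 6 (H(N) = -1/3*(-15) + 1 = 5 + 1 = 6)
97*(H(-5) + 85) = 97*(6 + 85) = 97*91 = 8827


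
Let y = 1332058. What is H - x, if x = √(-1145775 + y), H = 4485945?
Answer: 4485945 - √186283 ≈ 4.4855e+6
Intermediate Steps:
x = √186283 (x = √(-1145775 + 1332058) = √186283 ≈ 431.60)
H - x = 4485945 - √186283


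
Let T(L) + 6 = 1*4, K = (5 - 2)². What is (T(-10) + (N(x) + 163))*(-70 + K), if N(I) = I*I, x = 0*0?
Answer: -9821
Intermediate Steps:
x = 0
N(I) = I²
K = 9 (K = 3² = 9)
T(L) = -2 (T(L) = -6 + 1*4 = -6 + 4 = -2)
(T(-10) + (N(x) + 163))*(-70 + K) = (-2 + (0² + 163))*(-70 + 9) = (-2 + (0 + 163))*(-61) = (-2 + 163)*(-61) = 161*(-61) = -9821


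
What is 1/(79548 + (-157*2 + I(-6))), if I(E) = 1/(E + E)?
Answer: 12/950807 ≈ 1.2621e-5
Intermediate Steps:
I(E) = 1/(2*E)
1/(79548 + (-157*2 + I(-6))) = 1/(79548 + (-157*2 + (1/2)/(-6))) = 1/(79548 + (-314 + (1/2)*(-1/6))) = 1/(79548 + (-314 - 1/12)) = 1/(79548 - 3769/12) = 1/(950807/12) = 12/950807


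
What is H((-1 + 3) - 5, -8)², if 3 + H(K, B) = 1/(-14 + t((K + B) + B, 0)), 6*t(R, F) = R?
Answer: 99225/10609 ≈ 9.3529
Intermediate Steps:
t(R, F) = R/6
H(K, B) = -3 + 1/(-14 + B/3 + K/6) (H(K, B) = -3 + 1/(-14 + ((K + B) + B)/6) = -3 + 1/(-14 + ((B + K) + B)/6) = -3 + 1/(-14 + (K + 2*B)/6) = -3 + 1/(-14 + (B/3 + K/6)) = -3 + 1/(-14 + B/3 + K/6))
H((-1 + 3) - 5, -8)² = (3*(86 - ((-1 + 3) - 5) - 2*(-8))/(-84 + ((-1 + 3) - 5) + 2*(-8)))² = (3*(86 - (2 - 5) + 16)/(-84 + (2 - 5) - 16))² = (3*(86 - 1*(-3) + 16)/(-84 - 3 - 16))² = (3*(86 + 3 + 16)/(-103))² = (3*(-1/103)*105)² = (-315/103)² = 99225/10609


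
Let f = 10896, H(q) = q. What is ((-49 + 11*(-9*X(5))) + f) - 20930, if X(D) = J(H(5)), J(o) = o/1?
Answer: -10578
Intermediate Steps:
J(o) = o (J(o) = o*1 = o)
X(D) = 5
((-49 + 11*(-9*X(5))) + f) - 20930 = ((-49 + 11*(-9*5)) + 10896) - 20930 = ((-49 + 11*(-45)) + 10896) - 20930 = ((-49 - 495) + 10896) - 20930 = (-544 + 10896) - 20930 = 10352 - 20930 = -10578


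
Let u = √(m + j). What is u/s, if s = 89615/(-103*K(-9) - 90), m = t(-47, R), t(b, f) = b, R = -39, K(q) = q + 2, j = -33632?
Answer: 631*I*√33679/89615 ≈ 1.2922*I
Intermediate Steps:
K(q) = 2 + q
m = -47
u = I*√33679 (u = √(-47 - 33632) = √(-33679) = I*√33679 ≈ 183.52*I)
s = 89615/631 (s = 89615/(-103*(2 - 9) - 90) = 89615/(-103*(-7) - 90) = 89615/(721 - 90) = 89615/631 ≈ 142.02)
u/s = (I*√33679)/(89615/631) = (I*√33679)*(631/89615) = 631*I*√33679/89615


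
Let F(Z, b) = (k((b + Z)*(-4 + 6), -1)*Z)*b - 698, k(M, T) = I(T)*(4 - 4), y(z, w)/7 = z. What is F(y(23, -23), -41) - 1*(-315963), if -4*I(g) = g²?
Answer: 315265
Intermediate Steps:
y(z, w) = 7*z
I(g) = -g²/4
k(M, T) = 0 (k(M, T) = (-T²/4)*(4 - 4) = -T²/4*0 = 0)
F(Z, b) = -698 (F(Z, b) = (0*Z)*b - 698 = 0*b - 698 = 0 - 698 = -698)
F(y(23, -23), -41) - 1*(-315963) = -698 - 1*(-315963) = -698 + 315963 = 315265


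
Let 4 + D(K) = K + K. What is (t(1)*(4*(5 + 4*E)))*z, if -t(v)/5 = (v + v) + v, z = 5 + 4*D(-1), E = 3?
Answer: 19380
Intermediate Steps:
D(K) = -4 + 2*K (D(K) = -4 + (K + K) = -4 + 2*K)
z = -19 (z = 5 + 4*(-4 + 2*(-1)) = 5 + 4*(-4 - 2) = 5 + 4*(-6) = 5 - 24 = -19)
t(v) = -15*v (t(v) = -5*((v + v) + v) = -5*(2*v + v) = -15*v)
(t(1)*(4*(5 + 4*E)))*z = ((-15*1)*(4*(5 + 4*3)))*(-19) = -60*(5 + 12)*(-19) = -60*17*(-19) = -15*68*(-19) = -1020*(-19) = 19380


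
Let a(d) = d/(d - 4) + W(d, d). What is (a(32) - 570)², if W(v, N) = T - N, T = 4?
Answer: 17455684/49 ≈ 3.5624e+5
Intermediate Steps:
W(v, N) = 4 - N
a(d) = 4 - d + d/(-4 + d) (a(d) = d/(d - 4) + (4 - d) = d/(-4 + d) + (4 - d) = 4 - d + d/(-4 + d))
(a(32) - 570)² = ((-16 - 1*32² + 9*32)/(-4 + 32) - 570)² = ((-16 - 1*1024 + 288)/28 - 570)² = ((-16 - 1024 + 288)/28 - 570)² = ((1/28)*(-752) - 570)² = (-188/7 - 570)² = (-4178/7)² = 17455684/49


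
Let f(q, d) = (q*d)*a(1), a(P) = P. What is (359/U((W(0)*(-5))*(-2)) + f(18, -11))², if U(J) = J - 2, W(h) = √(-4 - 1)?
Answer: 25*(-761279*I + 119592*√5)/(8*(-62*I + 5*√5)) ≈ 39517.0 + 6352.7*I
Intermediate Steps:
W(h) = I*√5 (W(h) = √(-5) = I*√5)
U(J) = -2 + J
f(q, d) = d*q (f(q, d) = (q*d)*1 = (d*q)*1 = d*q)
(359/U((W(0)*(-5))*(-2)) + f(18, -11))² = (359/(-2 + ((I*√5)*(-5))*(-2)) - 11*18)² = (359/(-2 - 5*I*√5*(-2)) - 198)² = (359/(-2 + 10*I*√5) - 198)² = (-198 + 359/(-2 + 10*I*√5))²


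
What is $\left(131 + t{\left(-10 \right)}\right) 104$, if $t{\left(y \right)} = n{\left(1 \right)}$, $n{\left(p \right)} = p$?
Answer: $13728$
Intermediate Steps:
$t{\left(y \right)} = 1$
$\left(131 + t{\left(-10 \right)}\right) 104 = \left(131 + 1\right) 104 = 132 \cdot 104 = 13728$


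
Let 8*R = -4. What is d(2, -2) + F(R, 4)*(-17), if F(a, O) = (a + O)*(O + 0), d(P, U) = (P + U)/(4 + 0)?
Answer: -238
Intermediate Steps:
R = -1/2 (R = (1/8)*(-4) = -1/2 ≈ -0.50000)
d(P, U) = P/4 + U/4 (d(P, U) = (P + U)/4 = (P + U)*(1/4) = P/4 + U/4)
F(a, O) = O*(O + a) (F(a, O) = (O + a)*O = O*(O + a))
d(2, -2) + F(R, 4)*(-17) = ((1/4)*2 + (1/4)*(-2)) + (4*(4 - 1/2))*(-17) = (1/2 - 1/2) + (4*(7/2))*(-17) = 0 + 14*(-17) = 0 - 238 = -238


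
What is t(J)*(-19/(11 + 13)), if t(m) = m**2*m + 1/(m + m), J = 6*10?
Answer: -492480019/2880 ≈ -1.7100e+5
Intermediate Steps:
J = 60
t(m) = m**3 + 1/(2*m)
t(J)*(-19/(11 + 13)) = ((1/2 + 60**4)/60)*(-19/(11 + 13)) = ((1/2 + 12960000)/60)*(-19/24) = ((1/60)*(25920001/2))*((1/24)*(-19)) = (25920001/120)*(-19/24) = -492480019/2880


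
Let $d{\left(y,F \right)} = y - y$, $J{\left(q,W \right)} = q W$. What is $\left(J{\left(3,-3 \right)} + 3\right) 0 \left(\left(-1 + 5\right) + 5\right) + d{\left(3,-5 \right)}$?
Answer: $0$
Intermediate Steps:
$J{\left(q,W \right)} = W q$
$d{\left(y,F \right)} = 0$
$\left(J{\left(3,-3 \right)} + 3\right) 0 \left(\left(-1 + 5\right) + 5\right) + d{\left(3,-5 \right)} = \left(\left(-3\right) 3 + 3\right) 0 \left(\left(-1 + 5\right) + 5\right) + 0 = \left(-9 + 3\right) 0 \left(4 + 5\right) + 0 = \left(-6\right) 0 \cdot 9 + 0 = 0 \cdot 9 + 0 = 0 + 0 = 0$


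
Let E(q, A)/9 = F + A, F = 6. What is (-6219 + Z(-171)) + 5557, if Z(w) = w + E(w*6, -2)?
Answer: -797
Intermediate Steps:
E(q, A) = 54 + 9*A (E(q, A) = 9*(6 + A) = 54 + 9*A)
Z(w) = 36 + w (Z(w) = w + (54 + 9*(-2)) = w + (54 - 18) = w + 36 = 36 + w)
(-6219 + Z(-171)) + 5557 = (-6219 + (36 - 171)) + 5557 = (-6219 - 135) + 5557 = -6354 + 5557 = -797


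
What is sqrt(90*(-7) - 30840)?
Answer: I*sqrt(31470) ≈ 177.4*I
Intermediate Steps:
sqrt(90*(-7) - 30840) = sqrt(-630 - 30840) = sqrt(-31470) = I*sqrt(31470)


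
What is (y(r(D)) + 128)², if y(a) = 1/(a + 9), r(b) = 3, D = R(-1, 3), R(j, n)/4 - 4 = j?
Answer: 2362369/144 ≈ 16405.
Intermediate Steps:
R(j, n) = 16 + 4*j
D = 12 (D = 16 + 4*(-1) = 16 - 4 = 12)
y(a) = 1/(9 + a)
(y(r(D)) + 128)² = (1/(9 + 3) + 128)² = (1/12 + 128)² = (1537/12)² = 2362369/144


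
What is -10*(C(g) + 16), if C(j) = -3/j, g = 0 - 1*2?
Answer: -175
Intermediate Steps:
g = -2 (g = 0 - 2 = -2)
-10*(C(g) + 16) = -10*(-3/(-2) + 16) = -10*(-3*(-½) + 16) = -10*(3/2 + 16) = -10*35/2 = -175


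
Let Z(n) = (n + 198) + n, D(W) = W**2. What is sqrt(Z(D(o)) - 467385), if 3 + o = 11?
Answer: I*sqrt(467059) ≈ 683.42*I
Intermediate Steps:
o = 8 (o = -3 + 11 = 8)
Z(n) = 198 + 2*n (Z(n) = (198 + n) + n = 198 + 2*n)
sqrt(Z(D(o)) - 467385) = sqrt((198 + 2*8**2) - 467385) = sqrt((198 + 2*64) - 467385) = sqrt((198 + 128) - 467385) = sqrt(326 - 467385) = sqrt(-467059) = I*sqrt(467059)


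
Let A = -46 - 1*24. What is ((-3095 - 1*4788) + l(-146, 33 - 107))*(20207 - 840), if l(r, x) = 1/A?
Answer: -10686923637/70 ≈ -1.5267e+8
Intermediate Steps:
A = -70 (A = -46 - 24 = -70)
l(r, x) = -1/70 (l(r, x) = 1/(-70) = -1/70)
((-3095 - 1*4788) + l(-146, 33 - 107))*(20207 - 840) = ((-3095 - 1*4788) - 1/70)*(20207 - 840) = ((-3095 - 4788) - 1/70)*19367 = (-7883 - 1/70)*19367 = -551811/70*19367 = -10686923637/70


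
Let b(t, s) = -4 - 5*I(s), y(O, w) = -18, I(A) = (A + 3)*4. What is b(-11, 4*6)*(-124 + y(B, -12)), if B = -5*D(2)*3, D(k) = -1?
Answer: 77248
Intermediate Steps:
I(A) = 12 + 4*A (I(A) = (3 + A)*4 = 12 + 4*A)
B = 15 (B = -5*(-1)*3 = 5*3 = 15)
b(t, s) = -64 - 20*s (b(t, s) = -4 - 5*(12 + 4*s) = -4 + (-60 - 20*s) = -64 - 20*s)
b(-11, 4*6)*(-124 + y(B, -12)) = (-64 - 80*6)*(-124 - 18) = (-64 - 20*24)*(-142) = (-64 - 480)*(-142) = -544*(-142) = 77248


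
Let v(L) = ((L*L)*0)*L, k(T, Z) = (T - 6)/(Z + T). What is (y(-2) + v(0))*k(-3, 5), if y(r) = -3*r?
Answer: -27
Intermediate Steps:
k(T, Z) = (-6 + T)/(T + Z)
v(L) = 0 (v(L) = (L²*0)*L = 0*L = 0)
(y(-2) + v(0))*k(-3, 5) = (-3*(-2) + 0)*((-6 - 3)/(-3 + 5)) = (6 + 0)*(-9/2) = 6*((½)*(-9)) = 6*(-9/2) = -27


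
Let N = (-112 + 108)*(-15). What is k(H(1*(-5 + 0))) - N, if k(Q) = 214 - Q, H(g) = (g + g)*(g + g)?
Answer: 54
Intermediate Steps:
H(g) = 4*g**2 (H(g) = (2*g)*(2*g) = 4*g**2)
N = 60 (N = -4*(-15) = 60)
k(H(1*(-5 + 0))) - N = (214 - 4*(1*(-5 + 0))**2) - 1*60 = (214 - 4*(1*(-5))**2) - 60 = (214 - 4*(-5)**2) - 60 = (214 - 4*25) - 60 = (214 - 1*100) - 60 = (214 - 100) - 60 = 114 - 60 = 54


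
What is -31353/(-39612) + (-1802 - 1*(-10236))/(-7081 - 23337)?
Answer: 103267991/200819636 ≈ 0.51423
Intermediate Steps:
-31353/(-39612) + (-1802 - 1*(-10236))/(-7081 - 23337) = -31353*(-1/39612) + (-1802 + 10236)/(-30418) = 10451/13204 + 8434*(-1/30418) = 10451/13204 - 4217/15209 = 103267991/200819636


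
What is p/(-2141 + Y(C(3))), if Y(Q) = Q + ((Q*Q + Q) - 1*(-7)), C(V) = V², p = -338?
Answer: 338/2035 ≈ 0.16609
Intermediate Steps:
Y(Q) = 7 + Q² + 2*Q (Y(Q) = Q + ((Q² + Q) + 7) = Q + ((Q + Q²) + 7) = Q + (7 + Q + Q²) = 7 + Q² + 2*Q)
p/(-2141 + Y(C(3))) = -338/(-2141 + (7 + (3²)² + 2*3²)) = -338/(-2141 + (7 + 9² + 2*9)) = -338/(-2141 + (7 + 81 + 18)) = -338/(-2141 + 106) = -338/(-2035) = -338*(-1/2035) = 338/2035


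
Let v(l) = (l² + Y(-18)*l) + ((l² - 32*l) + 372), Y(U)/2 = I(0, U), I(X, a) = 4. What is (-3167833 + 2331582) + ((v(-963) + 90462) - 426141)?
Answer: 706292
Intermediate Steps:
Y(U) = 8 (Y(U) = 2*4 = 8)
v(l) = 372 - 24*l + 2*l² (v(l) = (l² + 8*l) + ((l² - 32*l) + 372) = (l² + 8*l) + (372 + l² - 32*l) = 372 - 24*l + 2*l²)
(-3167833 + 2331582) + ((v(-963) + 90462) - 426141) = (-3167833 + 2331582) + (((372 - 24*(-963) + 2*(-963)²) + 90462) - 426141) = -836251 + (((372 + 23112 + 2*927369) + 90462) - 426141) = -836251 + (((372 + 23112 + 1854738) + 90462) - 426141) = -836251 + ((1878222 + 90462) - 426141) = -836251 + (1968684 - 426141) = -836251 + 1542543 = 706292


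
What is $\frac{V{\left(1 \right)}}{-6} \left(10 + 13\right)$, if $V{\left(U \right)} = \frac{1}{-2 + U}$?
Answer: $\frac{23}{6} \approx 3.8333$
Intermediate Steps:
$\frac{V{\left(1 \right)}}{-6} \left(10 + 13\right) = \frac{1}{\left(-2 + 1\right) \left(-6\right)} \left(10 + 13\right) = \frac{1}{-1} \left(- \frac{1}{6}\right) 23 = \left(-1\right) \left(- \frac{1}{6}\right) 23 = \frac{1}{6} \cdot 23 = \frac{23}{6}$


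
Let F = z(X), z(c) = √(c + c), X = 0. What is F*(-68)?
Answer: 0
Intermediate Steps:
z(c) = √2*√c (z(c) = √(2*c) = √2*√c)
F = 0 (F = √2*√0 = √2*0 = 0)
F*(-68) = 0*(-68) = 0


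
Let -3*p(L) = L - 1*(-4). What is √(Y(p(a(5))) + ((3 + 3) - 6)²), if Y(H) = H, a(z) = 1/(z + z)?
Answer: I*√1230/30 ≈ 1.169*I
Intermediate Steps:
a(z) = 1/(2*z)
p(L) = -4/3 - L/3 (p(L) = -(L - 1*(-4))/3 = -(L + 4)/3 = -(4 + L)/3 = -4/3 - L/3)
√(Y(p(a(5))) + ((3 + 3) - 6)²) = √((-4/3 - 1/(6*5)) + ((3 + 3) - 6)²) = √((-4/3 - 1/(6*5)) + (6 - 6)²) = √((-4/3 - ⅓*⅒) + 0²) = √((-4/3 - 1/30) + 0) = √(-41/30 + 0) = √(-41/30) = I*√1230/30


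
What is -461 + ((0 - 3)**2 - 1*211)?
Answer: -663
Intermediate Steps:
-461 + ((0 - 3)**2 - 1*211) = -461 + ((-3)**2 - 211) = -461 + (9 - 211) = -461 - 202 = -663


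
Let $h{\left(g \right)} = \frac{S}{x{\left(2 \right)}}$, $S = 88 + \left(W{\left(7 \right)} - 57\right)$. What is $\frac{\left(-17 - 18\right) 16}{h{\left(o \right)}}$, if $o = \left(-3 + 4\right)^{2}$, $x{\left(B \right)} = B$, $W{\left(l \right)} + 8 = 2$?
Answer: $- \frac{224}{5} \approx -44.8$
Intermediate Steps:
$W{\left(l \right)} = -6$ ($W{\left(l \right)} = -8 + 2 = -6$)
$S = 25$ ($S = 88 - 63 = 25$)
$o = 1$ ($o = 1^{2} = 1$)
$h{\left(g \right)} = \frac{25}{2}$
$\frac{\left(-17 - 18\right) 16}{h{\left(o \right)}} = \frac{\left(-17 - 18\right) 16}{\frac{25}{2}} = \left(-35\right) 16 \cdot \frac{2}{25} = \left(-560\right) \frac{2}{25} = - \frac{224}{5}$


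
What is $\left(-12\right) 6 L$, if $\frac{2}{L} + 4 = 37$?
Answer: $- \frac{48}{11} \approx -4.3636$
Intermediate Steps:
$L = \frac{2}{33}$ ($L = \frac{2}{-4 + 37} = \frac{2}{33} \approx 0.060606$)
$\left(-12\right) 6 L = \left(-12\right) 6 \cdot \frac{2}{33} = \left(-72\right) \frac{2}{33} = - \frac{48}{11}$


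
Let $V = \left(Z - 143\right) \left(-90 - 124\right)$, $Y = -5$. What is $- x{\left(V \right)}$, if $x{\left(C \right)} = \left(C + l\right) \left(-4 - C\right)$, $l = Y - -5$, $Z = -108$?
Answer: $2885408652$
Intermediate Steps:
$l = 0$ ($l = -5 - -5 = -5 + 5 = 0$)
$V = 53714$ ($V = \left(-108 - 143\right) \left(-90 - 124\right) = \left(-251\right) \left(-214\right) = 53714$)
$x{\left(C \right)} = C \left(-4 - C\right)$ ($x{\left(C \right)} = \left(C + 0\right) \left(-4 - C\right) = C \left(-4 - C\right)$)
$- x{\left(V \right)} = - 53714 \left(-4 - 53714\right) = - 53714 \left(-53718\right) = \left(-1\right) \left(-2885408652\right) = 2885408652$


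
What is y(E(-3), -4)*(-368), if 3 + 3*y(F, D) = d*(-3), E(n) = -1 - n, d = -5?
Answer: -1472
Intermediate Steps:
y(F, D) = 4 (y(F, D) = -1 + (-5*(-3))/3 = -1 + (⅓)*15 = -1 + 5 = 4)
y(E(-3), -4)*(-368) = 4*(-368) = -1472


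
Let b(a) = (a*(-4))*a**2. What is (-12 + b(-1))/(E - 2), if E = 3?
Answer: -8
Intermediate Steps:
b(a) = -4*a**3 (b(a) = (-4*a)*a**2 = -4*a**3)
(-12 + b(-1))/(E - 2) = (-12 - 4*(-1)**3)/(3 - 2) = (-12 - 4*(-1))/1 = (-12 + 4)*1 = -8*1 = -8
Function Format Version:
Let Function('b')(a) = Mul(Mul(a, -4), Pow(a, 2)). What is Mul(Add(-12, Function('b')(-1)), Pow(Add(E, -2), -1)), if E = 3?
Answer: -8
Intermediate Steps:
Function('b')(a) = Mul(-4, Pow(a, 3)) (Function('b')(a) = Mul(Mul(-4, a), Pow(a, 2)) = Mul(-4, Pow(a, 3)))
Mul(Add(-12, Function('b')(-1)), Pow(Add(E, -2), -1)) = Mul(Add(-12, Mul(-4, Pow(-1, 3))), Pow(Add(3, -2), -1)) = Mul(Add(-12, Mul(-4, -1)), Pow(1, -1)) = Mul(Add(-12, 4), 1) = Mul(-8, 1) = -8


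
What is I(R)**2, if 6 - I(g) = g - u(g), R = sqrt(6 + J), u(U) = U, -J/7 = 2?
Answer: 36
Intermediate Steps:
J = -14 (J = -7*2 = -14)
R = 2*I*sqrt(2) (R = sqrt(6 - 14) = sqrt(-8) = 2*I*sqrt(2) ≈ 2.8284*I)
I(g) = 6 (I(g) = 6 - (g - g) = 6 - 1*0 = 6 + 0 = 6)
I(R)**2 = 6**2 = 36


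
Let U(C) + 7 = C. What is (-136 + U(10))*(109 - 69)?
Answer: -5320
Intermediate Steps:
U(C) = -7 + C
(-136 + U(10))*(109 - 69) = (-136 + (-7 + 10))*(109 - 69) = (-136 + 3)*40 = -133*40 = -5320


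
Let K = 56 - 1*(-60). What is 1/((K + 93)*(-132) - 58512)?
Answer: -1/86100 ≈ -1.1614e-5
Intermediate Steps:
K = 116 (K = 56 + 60 = 116)
1/((K + 93)*(-132) - 58512) = 1/((116 + 93)*(-132) - 58512) = 1/(209*(-132) - 58512) = 1/(-27588 - 58512) = 1/(-86100) = -1/86100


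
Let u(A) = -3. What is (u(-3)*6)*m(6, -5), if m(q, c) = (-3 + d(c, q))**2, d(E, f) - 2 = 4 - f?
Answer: -162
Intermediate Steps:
d(E, f) = 6 - f (d(E, f) = 2 + (4 - f) = 6 - f)
m(q, c) = (3 - q)**2 (m(q, c) = (-3 + (6 - q))**2 = (3 - q)**2)
(u(-3)*6)*m(6, -5) = (-3*6)*(-3 + 6)**2 = -18*3**2 = -18*9 = -162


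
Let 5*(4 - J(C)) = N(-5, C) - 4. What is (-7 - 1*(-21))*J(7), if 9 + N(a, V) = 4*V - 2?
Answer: 98/5 ≈ 19.600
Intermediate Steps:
N(a, V) = -11 + 4*V (N(a, V) = -9 + (4*V - 2) = -9 + (-2 + 4*V) = -11 + 4*V)
J(C) = 7 - 4*C/5 (J(C) = 4 - ((-11 + 4*C) - 4)/5 = 4 - (-15 + 4*C)/5 = 4 + (3 - 4*C/5) = 7 - 4*C/5)
(-7 - 1*(-21))*J(7) = (-7 - 1*(-21))*(7 - 4/5*7) = (-7 + 21)*(7 - 28/5) = 14*(7/5) = 98/5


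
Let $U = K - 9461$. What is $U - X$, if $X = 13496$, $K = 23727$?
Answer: $770$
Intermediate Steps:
$U = 14266$ ($U = 23727 - 9461 = 14266$)
$U - X = 14266 - 13496 = 770$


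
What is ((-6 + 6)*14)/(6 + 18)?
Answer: 0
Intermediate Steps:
((-6 + 6)*14)/(6 + 18) = (0*14)/24 = 0*(1/24) = 0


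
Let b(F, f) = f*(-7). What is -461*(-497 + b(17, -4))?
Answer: 216209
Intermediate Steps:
b(F, f) = -7*f
-461*(-497 + b(17, -4)) = -461*(-497 - 7*(-4)) = -461*(-497 + 28) = -461*(-469) = 216209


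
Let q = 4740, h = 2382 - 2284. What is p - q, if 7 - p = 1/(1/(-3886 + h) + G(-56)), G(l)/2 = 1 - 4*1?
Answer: -107572569/22729 ≈ -4732.8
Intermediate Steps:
h = 98
G(l) = -6 (G(l) = 2*(1 - 4*1) = 2*(1 - 4) = 2*(-3) = -6)
p = 162891/22729 (p = 7 - 1/(1/(-3886 + 98) - 6) = 7 - 1/(1/(-3788) - 6) = 7 - 1/(-1/3788 - 6) = 7 - 1/(-22729/3788) = 7 - 1*(-3788/22729) = 7 + 3788/22729 = 162891/22729 ≈ 7.1667)
p - q = 162891/22729 - 1*4740 = 162891/22729 - 4740 = -107572569/22729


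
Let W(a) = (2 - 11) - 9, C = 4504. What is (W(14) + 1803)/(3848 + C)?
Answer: 595/2784 ≈ 0.21372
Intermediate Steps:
W(a) = -18 (W(a) = -9 - 9 = -18)
(W(14) + 1803)/(3848 + C) = (-18 + 1803)/(3848 + 4504) = 1785/8352 = 1785*(1/8352) = 595/2784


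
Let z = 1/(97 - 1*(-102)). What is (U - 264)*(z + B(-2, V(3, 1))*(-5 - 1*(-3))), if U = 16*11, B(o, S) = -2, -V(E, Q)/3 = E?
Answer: -70136/199 ≈ -352.44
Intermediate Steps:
V(E, Q) = -3*E
U = 176
z = 1/199 (z = 1/(97 + 102) = 1/199 ≈ 0.0050251)
(U - 264)*(z + B(-2, V(3, 1))*(-5 - 1*(-3))) = (176 - 264)*(1/199 - 2*(-5 - 1*(-3))) = -88*(1/199 - 2*(-5 + 3)) = -88*(1/199 - 2*(-2)) = -88*(1/199 + 4) = -88*797/199 = -70136/199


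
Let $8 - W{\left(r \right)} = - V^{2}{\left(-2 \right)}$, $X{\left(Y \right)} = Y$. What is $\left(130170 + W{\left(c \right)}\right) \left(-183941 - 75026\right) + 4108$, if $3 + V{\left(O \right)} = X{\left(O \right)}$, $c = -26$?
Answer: $-33718276193$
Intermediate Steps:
$V{\left(O \right)} = -3 + O$
$W{\left(r \right)} = 33$ ($W{\left(r \right)} = 8 - - \left(-3 - 2\right)^{2} = 8 - - \left(-5\right)^{2} = 8 - \left(-1\right) 25 = 8 - -25 = 8 + 25 = 33$)
$\left(130170 + W{\left(c \right)}\right) \left(-183941 - 75026\right) + 4108 = \left(130170 + 33\right) \left(-183941 - 75026\right) + 4108 = 130203 \left(-258967\right) + 4108 = -33718280301 + 4108 = -33718276193$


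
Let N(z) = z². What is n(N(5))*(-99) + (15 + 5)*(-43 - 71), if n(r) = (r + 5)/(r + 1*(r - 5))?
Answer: -2346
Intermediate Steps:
n(r) = (5 + r)/(-5 + 2*r) (n(r) = (5 + r)/(r + 1*(-5 + r)) = (5 + r)/(r + (-5 + r)) = (5 + r)/(-5 + 2*r))
n(N(5))*(-99) + (15 + 5)*(-43 - 71) = ((5 + 5²)/(-5 + 2*5²))*(-99) + (15 + 5)*(-43 - 71) = ((5 + 25)/(-5 + 2*25))*(-99) + 20*(-114) = (30/(-5 + 50))*(-99) - 2280 = (30/45)*(-99) - 2280 = ((1/45)*30)*(-99) - 2280 = (⅔)*(-99) - 2280 = -66 - 2280 = -2346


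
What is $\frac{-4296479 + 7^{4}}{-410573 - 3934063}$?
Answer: $\frac{2147039}{2172318} \approx 0.98836$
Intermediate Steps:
$\frac{-4296479 + 7^{4}}{-410573 - 3934063} = \frac{-4296479 + 2401}{-4344636} = \left(-4294078\right) \left(- \frac{1}{4344636}\right) = \frac{2147039}{2172318}$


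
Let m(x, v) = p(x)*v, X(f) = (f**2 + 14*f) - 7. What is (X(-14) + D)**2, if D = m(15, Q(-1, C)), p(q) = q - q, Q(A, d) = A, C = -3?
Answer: 49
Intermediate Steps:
X(f) = -7 + f**2 + 14*f
p(q) = 0
m(x, v) = 0 (m(x, v) = 0*v = 0)
D = 0
(X(-14) + D)**2 = ((-7 + (-14)**2 + 14*(-14)) + 0)**2 = ((-7 + 196 - 196) + 0)**2 = (-7 + 0)**2 = (-7)**2 = 49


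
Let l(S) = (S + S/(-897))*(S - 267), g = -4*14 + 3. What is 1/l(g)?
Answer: 897/15196160 ≈ 5.9028e-5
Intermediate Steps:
g = -53 (g = -56 + 3 = -53)
l(S) = 896*S*(-267 + S)/897 (l(S) = (S + S*(-1/897))*(-267 + S) = (S - S/897)*(-267 + S) = (896*S/897)*(-267 + S) = 896*S*(-267 + S)/897)
1/l(g) = 1/((896/897)*(-53)*(-267 - 53)) = 1/((896/897)*(-53)*(-320)) = 1/(15196160/897) = 897/15196160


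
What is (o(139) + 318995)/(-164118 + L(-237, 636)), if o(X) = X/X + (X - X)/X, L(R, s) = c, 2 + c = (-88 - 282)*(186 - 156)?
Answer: -79749/43805 ≈ -1.8205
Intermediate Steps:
c = -11102 (c = -2 + (-88 - 282)*(186 - 156) = -2 - 370*30 = -2 - 11100 = -11102)
L(R, s) = -11102
o(X) = 1 (o(X) = 1 + 0/X = 1 + 0 = 1)
(o(139) + 318995)/(-164118 + L(-237, 636)) = (1 + 318995)/(-164118 - 11102) = 318996/(-175220) = 318996*(-1/175220) = -79749/43805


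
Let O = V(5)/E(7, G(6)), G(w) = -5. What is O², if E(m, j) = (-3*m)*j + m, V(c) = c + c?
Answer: 25/3136 ≈ 0.0079719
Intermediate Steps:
V(c) = 2*c
E(m, j) = m - 3*j*m (E(m, j) = -3*j*m + m = m - 3*j*m)
O = 5/56 (O = (2*5)/((7*(1 - 3*(-5)))) = 10/((7*(1 + 15))) = 10/((7*16)) = 10/112 = 10*(1/112) = 5/56 ≈ 0.089286)
O² = (5/56)² = 25/3136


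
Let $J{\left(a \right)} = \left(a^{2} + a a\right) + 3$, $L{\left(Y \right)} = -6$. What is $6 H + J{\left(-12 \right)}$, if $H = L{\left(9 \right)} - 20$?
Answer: $135$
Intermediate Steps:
$H = -26$ ($H = -6 - 20 = -26$)
$J{\left(a \right)} = 3 + 2 a^{2}$ ($J{\left(a \right)} = \left(a^{2} + a^{2}\right) + 3 = 2 a^{2} + 3 = 3 + 2 a^{2}$)
$6 H + J{\left(-12 \right)} = 6 \left(-26\right) + \left(3 + 2 \left(-12\right)^{2}\right) = -156 + \left(3 + 2 \cdot 144\right) = -156 + \left(3 + 288\right) = -156 + 291 = 135$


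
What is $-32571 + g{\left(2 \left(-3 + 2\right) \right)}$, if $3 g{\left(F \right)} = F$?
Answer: $- \frac{97715}{3} \approx -32572.0$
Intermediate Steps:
$g{\left(F \right)} = \frac{F}{3}$
$-32571 + g{\left(2 \left(-3 + 2\right) \right)} = -32571 + \frac{2 \left(-3 + 2\right)}{3} = -32571 + \frac{2 \left(-1\right)}{3} = -32571 + \frac{1}{3} \left(-2\right) = -32571 - \frac{2}{3} = - \frac{97715}{3}$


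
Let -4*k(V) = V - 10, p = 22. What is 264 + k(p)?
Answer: 261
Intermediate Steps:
k(V) = 5/2 - V/4 (k(V) = -(V - 10)/4 = -(-10 + V)/4 = 5/2 - V/4)
264 + k(p) = 264 + (5/2 - ¼*22) = 264 + (5/2 - 11/2) = 264 - 3 = 261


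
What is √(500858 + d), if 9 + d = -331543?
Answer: √169306 ≈ 411.47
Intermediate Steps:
d = -331552 (d = -9 - 331543 = -331552)
√(500858 + d) = √(500858 - 331552) = √169306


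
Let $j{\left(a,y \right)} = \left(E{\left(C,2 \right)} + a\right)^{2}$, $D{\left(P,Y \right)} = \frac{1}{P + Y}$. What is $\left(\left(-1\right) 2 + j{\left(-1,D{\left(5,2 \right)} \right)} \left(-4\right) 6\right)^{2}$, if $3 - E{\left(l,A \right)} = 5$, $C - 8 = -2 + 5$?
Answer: $47524$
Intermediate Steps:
$C = 11$ ($C = 8 + \left(-2 + 5\right) = 8 + 3 = 11$)
$E{\left(l,A \right)} = -2$ ($E{\left(l,A \right)} = 3 - 5 = -2$)
$j{\left(a,y \right)} = \left(-2 + a\right)^{2}$
$\left(\left(-1\right) 2 + j{\left(-1,D{\left(5,2 \right)} \right)} \left(-4\right) 6\right)^{2} = \left(\left(-1\right) 2 + \left(-2 - 1\right)^{2} \left(-4\right) 6\right)^{2} = \left(-2 + \left(-3\right)^{2} \left(-4\right) 6\right)^{2} = \left(-2 + 9 \left(-4\right) 6\right)^{2} = \left(-2 - 216\right)^{2} = \left(-218\right)^{2} = 47524$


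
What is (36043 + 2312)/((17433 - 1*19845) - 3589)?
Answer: -38355/6001 ≈ -6.3914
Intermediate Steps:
(36043 + 2312)/((17433 - 1*19845) - 3589) = 38355/((17433 - 19845) - 3589) = 38355/(-2412 - 3589) = 38355/(-6001) = 38355*(-1/6001) = -38355/6001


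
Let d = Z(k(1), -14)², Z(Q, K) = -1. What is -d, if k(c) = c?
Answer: -1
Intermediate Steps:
d = 1 (d = (-1)² = 1)
-d = -1*1 = -1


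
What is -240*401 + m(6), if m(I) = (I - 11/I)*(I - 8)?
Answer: -288745/3 ≈ -96248.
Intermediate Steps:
m(I) = (-8 + I)*(I - 11/I) (m(I) = (I - 11/I)*(-8 + I) = (-8 + I)*(I - 11/I))
-240*401 + m(6) = -240*401 + (-11 + 6² - 8*6 + 88/6) = -96240 + (-11 + 36 - 48 + 88*(⅙)) = -96240 + (-11 + 36 - 48 + 44/3) = -96240 - 25/3 = -288745/3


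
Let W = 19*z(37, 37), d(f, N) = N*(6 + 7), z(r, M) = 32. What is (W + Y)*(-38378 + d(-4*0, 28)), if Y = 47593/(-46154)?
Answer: -532462839273/23077 ≈ -2.3073e+7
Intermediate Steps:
d(f, N) = 13*N (d(f, N) = N*13 = 13*N)
W = 608 (W = 19*32 = 608)
Y = -47593/46154 (Y = 47593*(-1/46154) = -47593/46154 ≈ -1.0312)
(W + Y)*(-38378 + d(-4*0, 28)) = (608 - 47593/46154)*(-38378 + 13*28) = 28014039*(-38378 + 364)/46154 = (28014039/46154)*(-38014) = -532462839273/23077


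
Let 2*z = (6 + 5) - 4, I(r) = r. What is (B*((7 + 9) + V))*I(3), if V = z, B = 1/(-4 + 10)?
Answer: 39/4 ≈ 9.7500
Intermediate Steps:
B = ⅙ (B = 1/6 = ⅙ ≈ 0.16667)
z = 7/2 (z = ((6 + 5) - 4)/2 = (11 - 4)/2 = (½)*7 = 7/2 ≈ 3.5000)
V = 7/2 ≈ 3.5000
(B*((7 + 9) + V))*I(3) = (((7 + 9) + 7/2)/6)*3 = ((16 + 7/2)/6)*3 = ((⅙)*(39/2))*3 = (13/4)*3 = 39/4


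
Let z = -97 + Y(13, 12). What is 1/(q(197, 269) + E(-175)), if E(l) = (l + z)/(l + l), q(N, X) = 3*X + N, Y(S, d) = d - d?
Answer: 175/175836 ≈ 0.00099524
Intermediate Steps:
Y(S, d) = 0
q(N, X) = N + 3*X
z = -97 (z = -97 + 0 = -97)
E(l) = (-97 + l)/(2*l) (E(l) = (l - 97)/(l + l) = (-97 + l)/((2*l)) = (-97 + l)*(1/(2*l)) = (-97 + l)/(2*l))
1/(q(197, 269) + E(-175)) = 1/((197 + 3*269) + (½)*(-97 - 175)/(-175)) = 1/((197 + 807) + (½)*(-1/175)*(-272)) = 1/(1004 + 136/175) = 1/(175836/175) = 175/175836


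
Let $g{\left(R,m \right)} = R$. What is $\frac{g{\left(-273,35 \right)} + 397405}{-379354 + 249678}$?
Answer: $- \frac{99283}{32419} \approx -3.0625$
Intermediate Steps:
$\frac{g{\left(-273,35 \right)} + 397405}{-379354 + 249678} = \frac{-273 + 397405}{-379354 + 249678} = \frac{397132}{-129676} = 397132 \left(- \frac{1}{129676}\right) = - \frac{99283}{32419}$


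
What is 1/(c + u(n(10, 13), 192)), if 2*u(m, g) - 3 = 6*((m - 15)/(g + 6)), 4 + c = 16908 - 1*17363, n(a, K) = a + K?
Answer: -66/30187 ≈ -0.0021864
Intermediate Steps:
n(a, K) = K + a
c = -459 (c = -4 + (16908 - 1*17363) = -4 + (16908 - 17363) = -4 - 455 = -459)
u(m, g) = 3/2 + 3*(-15 + m)/(6 + g) (u(m, g) = 3/2 + (6*((m - 15)/(g + 6)))/2 = 3/2 + (6*((-15 + m)/(6 + g)))/2 = 3/2 + (6*(-15 + m)/(6 + g))/2 = 3/2 + 3*(-15 + m)/(6 + g))
1/(c + u(n(10, 13), 192)) = 1/(-459 + 3*(-24 + 192 + 2*(13 + 10))/(2*(6 + 192))) = 1/(-459 + (3/2)*(-24 + 192 + 2*23)/198) = 1/(-459 + (3/2)*(1/198)*(-24 + 192 + 46)) = 1/(-459 + (3/2)*(1/198)*214) = 1/(-459 + 107/66) = 1/(-30187/66) = -66/30187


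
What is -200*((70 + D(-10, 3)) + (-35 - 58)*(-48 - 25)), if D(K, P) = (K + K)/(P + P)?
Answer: -4113400/3 ≈ -1.3711e+6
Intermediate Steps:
D(K, P) = K/P (D(K, P) = (2*K)/((2*P)) = (2*K)*(1/(2*P)) = K/P)
-200*((70 + D(-10, 3)) + (-35 - 58)*(-48 - 25)) = -200*((70 - 10/3) + (-35 - 58)*(-48 - 25)) = -200*((70 - 10*⅓) - 93*(-73)) = -200*((70 - 10/3) + 6789) = -200*(200/3 + 6789) = -200*20567/3 = -4113400/3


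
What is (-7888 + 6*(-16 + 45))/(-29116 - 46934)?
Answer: 3857/38025 ≈ 0.10143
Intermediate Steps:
(-7888 + 6*(-16 + 45))/(-29116 - 46934) = (-7888 + 6*29)/(-76050) = (-7888 + 174)*(-1/76050) = -7714*(-1/76050) = 3857/38025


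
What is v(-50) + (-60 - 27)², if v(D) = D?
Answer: 7519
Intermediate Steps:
v(-50) + (-60 - 27)² = -50 + (-60 - 27)² = -50 + (-87)² = -50 + 7569 = 7519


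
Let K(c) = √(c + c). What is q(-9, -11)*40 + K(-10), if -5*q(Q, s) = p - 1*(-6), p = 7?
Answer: -104 + 2*I*√5 ≈ -104.0 + 4.4721*I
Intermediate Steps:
q(Q, s) = -13/5 (q(Q, s) = -(7 - 1*(-6))/5 = -(7 + 6)/5 = -⅕*13 = -13/5)
K(c) = √2*√c (K(c) = √(2*c) = √2*√c)
q(-9, -11)*40 + K(-10) = -13/5*40 + √2*√(-10) = -104 + √2*(I*√10) = -104 + 2*I*√5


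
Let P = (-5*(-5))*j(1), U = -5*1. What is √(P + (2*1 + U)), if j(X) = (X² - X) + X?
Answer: √22 ≈ 4.6904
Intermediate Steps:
j(X) = X²
U = -5
P = 25 (P = -5*(-5)*1² = 25*1 = 25)
√(P + (2*1 + U)) = √(25 + (2*1 - 5)) = √(25 + (2 - 5)) = √(25 - 3) = √22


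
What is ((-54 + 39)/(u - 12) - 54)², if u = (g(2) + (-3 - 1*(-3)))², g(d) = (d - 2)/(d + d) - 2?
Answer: 173889/64 ≈ 2717.0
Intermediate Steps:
g(d) = -2 + (-2 + d)/(2*d) (g(d) = (-2 + d)/((2*d)) - 2 = (-2 + d)*(1/(2*d)) - 2 = (-2 + d)/(2*d) - 2 = -2 + (-2 + d)/(2*d))
u = 4 (u = ((-3/2 - 1/2) + (-3 - 1*(-3)))² = ((-3/2 - 1*½) + (-3 + 3))² = ((-3/2 - ½) + 0)² = (-2 + 0)² = (-2)² = 4)
((-54 + 39)/(u - 12) - 54)² = ((-54 + 39)/(4 - 12) - 54)² = (-15/(-8) - 54)² = (-15*(-⅛) - 54)² = (15/8 - 54)² = (-417/8)² = 173889/64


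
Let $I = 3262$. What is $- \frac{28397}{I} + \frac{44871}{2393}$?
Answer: $\frac{78415181}{7805966} \approx 10.046$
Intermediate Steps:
$- \frac{28397}{I} + \frac{44871}{2393} = - \frac{28397}{3262} + \frac{44871}{2393} = \frac{78415181}{7805966}$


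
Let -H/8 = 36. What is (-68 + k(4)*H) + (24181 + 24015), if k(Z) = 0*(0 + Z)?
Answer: 48128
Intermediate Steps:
H = -288 (H = -8*36 = -288)
k(Z) = 0 (k(Z) = 0*Z = 0)
(-68 + k(4)*H) + (24181 + 24015) = (-68 + 0*(-288)) + (24181 + 24015) = (-68 + 0) + 48196 = -68 + 48196 = 48128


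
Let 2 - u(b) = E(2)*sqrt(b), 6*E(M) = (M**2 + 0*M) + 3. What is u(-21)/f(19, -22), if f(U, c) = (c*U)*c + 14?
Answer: 1/4605 - 7*I*sqrt(21)/55260 ≈ 0.00021716 - 0.00058049*I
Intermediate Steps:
f(U, c) = 14 + U*c**2 (f(U, c) = (U*c)*c + 14 = U*c**2 + 14 = 14 + U*c**2)
E(M) = 1/2 + M**2/6 (E(M) = ((M**2 + 0*M) + 3)/6 = ((M**2 + 0) + 3)/6 = (M**2 + 3)/6 = (3 + M**2)/6 = 1/2 + M**2/6)
u(b) = 2 - 7*sqrt(b)/6 (u(b) = 2 - (1/2 + (1/6)*2**2)*sqrt(b) = 2 - (1/2 + (1/6)*4)*sqrt(b) = 2 - (1/2 + 2/3)*sqrt(b) = 2 - 7*sqrt(b)/6)
u(-21)/f(19, -22) = (2 - 7*I*sqrt(21)/6)/(14 + 19*(-22)**2) = (2 - 7*I*sqrt(21)/6)/(14 + 19*484) = (2 - 7*I*sqrt(21)/6)/(14 + 9196) = (2 - 7*I*sqrt(21)/6)/9210 = (2 - 7*I*sqrt(21)/6)*(1/9210) = 1/4605 - 7*I*sqrt(21)/55260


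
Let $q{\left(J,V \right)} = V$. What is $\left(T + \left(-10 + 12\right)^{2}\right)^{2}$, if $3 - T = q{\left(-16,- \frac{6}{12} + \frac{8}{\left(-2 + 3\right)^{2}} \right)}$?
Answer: $\frac{1}{4} \approx 0.25$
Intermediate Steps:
$T = - \frac{9}{2}$ ($T = 3 - \left(- \frac{6}{12} + \frac{8}{\left(-2 + 3\right)^{2}}\right) = 3 - \left(\left(-6\right) \frac{1}{12} + \frac{8}{1^{2}}\right) = 3 - \left(- \frac{1}{2} + \frac{8}{1}\right) = 3 - \left(- \frac{1}{2} + 8 \cdot 1\right) = 3 - \left(- \frac{1}{2} + 8\right) = 3 - \frac{15}{2} = - \frac{9}{2} \approx -4.5$)
$\left(T + \left(-10 + 12\right)^{2}\right)^{2} = \left(- \frac{9}{2} + \left(-10 + 12\right)^{2}\right)^{2} = \left(- \frac{9}{2} + 2^{2}\right)^{2} = \left(- \frac{9}{2} + 4\right)^{2} = \left(- \frac{1}{2}\right)^{2} = \frac{1}{4}$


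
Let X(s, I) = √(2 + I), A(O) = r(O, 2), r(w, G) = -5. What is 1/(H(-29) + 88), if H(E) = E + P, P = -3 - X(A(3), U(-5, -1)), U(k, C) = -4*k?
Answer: 28/1557 + √22/3114 ≈ 0.019490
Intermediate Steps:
A(O) = -5
P = -3 - √22 (P = -3 - √(2 - 4*(-5)) = -3 - √(2 + 20) = -3 - √22 ≈ -7.6904)
H(E) = -3 + E - √22 (H(E) = E + (-3 - √22) = -3 + E - √22)
1/(H(-29) + 88) = 1/((-3 - 29 - √22) + 88) = 1/((-32 - √22) + 88) = 1/(56 - √22)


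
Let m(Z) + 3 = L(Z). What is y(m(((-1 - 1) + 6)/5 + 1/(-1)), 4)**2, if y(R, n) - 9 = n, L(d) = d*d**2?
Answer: 169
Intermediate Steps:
L(d) = d**3
m(Z) = -3 + Z**3
y(R, n) = 9 + n
y(m(((-1 - 1) + 6)/5 + 1/(-1)), 4)**2 = (9 + 4)**2 = 13**2 = 169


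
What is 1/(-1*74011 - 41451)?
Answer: -1/115462 ≈ -8.6609e-6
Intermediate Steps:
1/(-1*74011 - 41451) = 1/(-74011 - 41451) = 1/(-115462) = -1/115462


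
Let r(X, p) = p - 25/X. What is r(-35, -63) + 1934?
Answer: 13102/7 ≈ 1871.7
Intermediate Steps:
r(X, p) = p - 25/X
r(-35, -63) + 1934 = (-63 - 25/(-35)) + 1934 = (-63 - 25*(-1/35)) + 1934 = (-63 + 5/7) + 1934 = -436/7 + 1934 = 13102/7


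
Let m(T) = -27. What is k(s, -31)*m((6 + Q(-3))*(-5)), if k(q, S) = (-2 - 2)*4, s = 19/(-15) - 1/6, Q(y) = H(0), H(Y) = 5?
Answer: 432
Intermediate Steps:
Q(y) = 5
s = -43/30 (s = 19*(-1/15) - 1*⅙ = -19/15 - ⅙ = -43/30 ≈ -1.4333)
k(q, S) = -16 (k(q, S) = -4*4 = -16)
k(s, -31)*m((6 + Q(-3))*(-5)) = -16*(-27) = 432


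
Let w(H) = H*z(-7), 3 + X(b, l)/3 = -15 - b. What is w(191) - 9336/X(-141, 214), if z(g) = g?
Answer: -167563/123 ≈ -1362.3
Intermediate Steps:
X(b, l) = -54 - 3*b (X(b, l) = -9 + 3*(-15 - b) = -9 + (-45 - 3*b) = -54 - 3*b)
w(H) = -7*H (w(H) = H*(-7) = -7*H)
w(191) - 9336/X(-141, 214) = -7*191 - 9336/(-54 - 3*(-141)) = -1337 - 9336/(-54 + 423) = -1337 - 9336/369 = -1337 - 9336*1/369 = -1337 - 3112/123 = -167563/123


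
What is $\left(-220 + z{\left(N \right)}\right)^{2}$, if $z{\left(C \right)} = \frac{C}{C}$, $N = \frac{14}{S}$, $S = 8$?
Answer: $47961$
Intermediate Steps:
$N = \frac{7}{4}$ ($N = \frac{14}{8} = 14 \cdot \frac{1}{8} = \frac{7}{4} \approx 1.75$)
$z{\left(C \right)} = 1$
$\left(-220 + z{\left(N \right)}\right)^{2} = \left(-220 + 1\right)^{2} = \left(-219\right)^{2} = 47961$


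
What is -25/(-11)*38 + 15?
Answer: 1115/11 ≈ 101.36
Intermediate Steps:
-25/(-11)*38 + 15 = -25*(-1/11)*38 + 15 = (25/11)*38 + 15 = 950/11 + 15 = 1115/11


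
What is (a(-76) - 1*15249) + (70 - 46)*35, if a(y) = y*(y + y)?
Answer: -2857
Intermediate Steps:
a(y) = 2*y² (a(y) = y*(2*y) = 2*y²)
(a(-76) - 1*15249) + (70 - 46)*35 = (2*(-76)² - 1*15249) + (70 - 46)*35 = (2*5776 - 15249) + 24*35 = (11552 - 15249) + 840 = -3697 + 840 = -2857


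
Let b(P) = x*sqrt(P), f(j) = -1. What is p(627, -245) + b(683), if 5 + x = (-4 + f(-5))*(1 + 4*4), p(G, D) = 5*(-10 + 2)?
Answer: -40 - 90*sqrt(683) ≈ -2392.1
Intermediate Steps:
p(G, D) = -40 (p(G, D) = 5*(-8) = -40)
x = -90 (x = -5 + (-4 - 1)*(1 + 4*4) = -5 - 5*(1 + 16) = -5 - 5*17 = -5 - 85 = -90)
b(P) = -90*sqrt(P)
p(627, -245) + b(683) = -40 - 90*sqrt(683)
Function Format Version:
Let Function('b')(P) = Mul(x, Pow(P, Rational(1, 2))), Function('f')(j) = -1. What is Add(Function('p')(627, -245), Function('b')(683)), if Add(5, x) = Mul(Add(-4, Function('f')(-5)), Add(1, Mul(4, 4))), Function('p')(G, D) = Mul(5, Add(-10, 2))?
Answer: Add(-40, Mul(-90, Pow(683, Rational(1, 2)))) ≈ -2392.1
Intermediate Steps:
Function('p')(G, D) = -40 (Function('p')(G, D) = Mul(5, -8) = -40)
x = -90 (x = Add(-5, Mul(Add(-4, -1), Add(1, Mul(4, 4)))) = Add(-5, Mul(-5, Add(1, 16))) = Add(-5, Mul(-5, 17)) = Add(-5, -85) = -90)
Function('b')(P) = Mul(-90, Pow(P, Rational(1, 2)))
Add(Function('p')(627, -245), Function('b')(683)) = Add(-40, Mul(-90, Pow(683, Rational(1, 2))))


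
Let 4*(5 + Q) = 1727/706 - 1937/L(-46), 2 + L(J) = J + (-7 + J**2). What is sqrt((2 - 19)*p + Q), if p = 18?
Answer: I*sqrt(292292086447046)/970044 ≈ 17.625*I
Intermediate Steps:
L(J) = -9 + J + J**2 (L(J) = -2 + (J + (-7 + J**2)) = -2 + (-7 + J + J**2) = -9 + J + J**2)
Q = -26909495/5820264 (Q = -5 + (1727/706 - 1937/(-9 - 46 + (-46)**2))/4 = -5 + (1727*(1/706) - 1937/(-9 - 46 + 2116))/4 = -5 + (1727/706 - 1937/2061)/4 = -5 + (1/4)*(2191825/1455066) = -5 + 2191825/5820264 = -26909495/5820264 ≈ -4.6234)
sqrt((2 - 19)*p + Q) = sqrt((2 - 19)*18 - 26909495/5820264) = sqrt(-17*18 - 26909495/5820264) = sqrt(-306 - 26909495/5820264) = sqrt(-1807910279/5820264) = I*sqrt(292292086447046)/970044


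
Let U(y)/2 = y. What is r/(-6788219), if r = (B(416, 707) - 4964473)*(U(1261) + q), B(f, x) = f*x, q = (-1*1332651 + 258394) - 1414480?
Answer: -11611521573615/6788219 ≈ -1.7105e+6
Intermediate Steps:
U(y) = 2*y
q = -2488737 (q = (-1332651 + 258394) - 1414480 = -1074257 - 1414480 = -2488737)
r = 11611521573615 (r = (416*707 - 4964473)*(2*1261 - 2488737) = (294112 - 4964473)*(2522 - 2488737) = -4670361*(-2486215) = 11611521573615)
r/(-6788219) = 11611521573615/(-6788219) = 11611521573615*(-1/6788219) = -11611521573615/6788219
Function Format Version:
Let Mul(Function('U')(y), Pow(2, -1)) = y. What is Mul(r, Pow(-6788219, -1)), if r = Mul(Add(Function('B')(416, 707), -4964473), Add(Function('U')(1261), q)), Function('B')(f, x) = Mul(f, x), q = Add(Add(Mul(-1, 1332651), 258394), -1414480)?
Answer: Rational(-11611521573615, 6788219) ≈ -1.7105e+6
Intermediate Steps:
Function('U')(y) = Mul(2, y)
q = -2488737 (q = Add(Add(-1332651, 258394), -1414480) = Add(-1074257, -1414480) = -2488737)
r = 11611521573615 (r = Mul(Add(Mul(416, 707), -4964473), Add(Mul(2, 1261), -2488737)) = Mul(Add(294112, -4964473), Add(2522, -2488737)) = Mul(-4670361, -2486215) = 11611521573615)
Mul(r, Pow(-6788219, -1)) = Mul(11611521573615, Pow(-6788219, -1)) = Mul(11611521573615, Rational(-1, 6788219)) = Rational(-11611521573615, 6788219)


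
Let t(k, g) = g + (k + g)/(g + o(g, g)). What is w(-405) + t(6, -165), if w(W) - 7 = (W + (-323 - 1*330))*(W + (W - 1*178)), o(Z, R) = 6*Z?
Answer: 402381263/385 ≈ 1.0451e+6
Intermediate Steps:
t(k, g) = g + (g + k)/(7*g) (t(k, g) = g + (k + g)/(g + 6*g) = g + (g + k)/((7*g)) = g + (g + k)*(1/(7*g)) = g + (g + k)/(7*g))
w(W) = 7 + (-653 + W)*(-178 + 2*W) (w(W) = 7 + (W + (-323 - 1*330))*(W + (W - 1*178)) = 7 + (W + (-323 - 330))*(W + (W - 178)) = 7 + (W - 653)*(W + (-178 + W)) = 7 + (-653 + W)*(-178 + 2*W))
w(-405) + t(6, -165) = (116241 - 1484*(-405) + 2*(-405)²) + (⅐ - 165 + (⅐)*6/(-165)) = (116241 + 601020 + 2*164025) + (⅐ - 165 + (⅐)*6*(-1/165)) = (116241 + 601020 + 328050) + (⅐ - 165 - 2/385) = 1045311 - 63472/385 = 402381263/385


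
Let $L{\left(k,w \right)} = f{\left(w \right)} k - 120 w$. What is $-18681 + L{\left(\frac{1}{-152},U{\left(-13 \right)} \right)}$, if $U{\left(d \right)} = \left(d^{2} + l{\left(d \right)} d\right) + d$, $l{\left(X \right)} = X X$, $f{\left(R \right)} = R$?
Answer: $\frac{34390369}{152} \approx 2.2625 \cdot 10^{5}$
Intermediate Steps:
$l{\left(X \right)} = X^{2}$
$U{\left(d \right)} = d + d^{2} + d^{3}$ ($U{\left(d \right)} = \left(d^{2} + d^{2} d\right) + d = \left(d^{2} + d^{3}\right) + d = d + d^{2} + d^{3}$)
$L{\left(k,w \right)} = - 120 w + k w$ ($L{\left(k,w \right)} = w k - 120 w = k w - 120 w = - 120 w + k w$)
$-18681 + L{\left(\frac{1}{-152},U{\left(-13 \right)} \right)} = -18681 + - 13 \left(1 - 13 + \left(-13\right)^{2}\right) \left(-120 + \frac{1}{-152}\right) = -18681 + - 13 \left(1 - 13 + 169\right) \left(-120 - \frac{1}{152}\right) = -18681 + \left(-13\right) 157 \left(- \frac{18241}{152}\right) = -18681 - - \frac{37229881}{152} = -18681 + \frac{37229881}{152} = \frac{34390369}{152}$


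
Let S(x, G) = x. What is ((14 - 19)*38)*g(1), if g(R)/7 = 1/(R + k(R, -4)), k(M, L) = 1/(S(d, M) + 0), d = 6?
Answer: -1140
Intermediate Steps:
k(M, L) = ⅙ (k(M, L) = 1/(6 + 0) = 1/6 = ⅙)
g(R) = 7/(⅙ + R) (g(R) = 7/(R + ⅙) = 7/(⅙ + R))
((14 - 19)*38)*g(1) = ((14 - 19)*38)*(42/(1 + 6*1)) = (-5*38)*(42/(1 + 6)) = -7980/7 = -190*6 = -1140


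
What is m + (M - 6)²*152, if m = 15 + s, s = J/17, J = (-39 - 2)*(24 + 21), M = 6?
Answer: -1590/17 ≈ -93.529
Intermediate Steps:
J = -1845 (J = -41*45 = -1845)
s = -1845/17 ≈ -108.53
m = -1590/17 (m = 15 - 1845/17 = -1590/17 ≈ -93.529)
m + (M - 6)²*152 = -1590/17 + (6 - 6)²*152 = -1590/17 + 0²*152 = -1590/17 + 0*152 = -1590/17 + 0 = -1590/17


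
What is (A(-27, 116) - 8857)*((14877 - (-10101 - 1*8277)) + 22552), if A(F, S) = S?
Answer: -487808987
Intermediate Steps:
(A(-27, 116) - 8857)*((14877 - (-10101 - 1*8277)) + 22552) = (116 - 8857)*((14877 - (-10101 - 1*8277)) + 22552) = -8741*((14877 - (-10101 - 8277)) + 22552) = -8741*((14877 - 1*(-18378)) + 22552) = -8741*((14877 + 18378) + 22552) = -8741*(33255 + 22552) = -8741*55807 = -487808987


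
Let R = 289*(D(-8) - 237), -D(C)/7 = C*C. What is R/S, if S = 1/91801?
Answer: -18173384965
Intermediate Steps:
D(C) = -7*C² (D(C) = -7*C*C = -7*C²)
S = 1/91801 ≈ 1.0893e-5
R = -197965 (R = 289*(-7*(-8)² - 237) = 289*(-7*64 - 237) = 289*(-448 - 237) = 289*(-685) = -197965)
R/S = -197965/1/91801 = -197965*91801 = -18173384965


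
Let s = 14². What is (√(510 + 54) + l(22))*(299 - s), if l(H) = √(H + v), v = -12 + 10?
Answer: 206*√5 + 206*√141 ≈ 2906.7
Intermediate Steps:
s = 196
v = -2
l(H) = √(-2 + H) (l(H) = √(H - 2) = √(-2 + H))
(√(510 + 54) + l(22))*(299 - s) = (√(510 + 54) + √(-2 + 22))*(299 - 1*196) = (√564 + √20)*(299 - 196) = (2*√141 + 2*√5)*103 = (2*√5 + 2*√141)*103 = 206*√5 + 206*√141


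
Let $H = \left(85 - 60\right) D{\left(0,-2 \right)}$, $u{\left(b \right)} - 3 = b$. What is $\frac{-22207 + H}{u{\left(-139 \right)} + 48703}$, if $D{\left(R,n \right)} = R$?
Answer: $- \frac{22207}{48567} \approx -0.45724$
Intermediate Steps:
$u{\left(b \right)} = 3 + b$
$H = 0$ ($H = \left(85 - 60\right) 0 = 25 \cdot 0 = 0$)
$\frac{-22207 + H}{u{\left(-139 \right)} + 48703} = \frac{-22207 + 0}{\left(3 - 139\right) + 48703} = - \frac{22207}{-136 + 48703} = - \frac{22207}{48567}$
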